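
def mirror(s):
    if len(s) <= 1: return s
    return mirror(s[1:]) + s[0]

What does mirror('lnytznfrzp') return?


mirror('lnytznfrzp') = mirror('nytznfrzp') + 'l'
mirror('nytznfrzp') = mirror('ytznfrzp') + 'n'
mirror('ytznfrzp') = mirror('tznfrzp') + 'y'
mirror('tznfrzp') = mirror('znfrzp') + 't'
mirror('znfrzp') = mirror('nfrzp') + 'z'
mirror('nfrzp') = mirror('frzp') + 'n'
mirror('frzp') = mirror('rzp') + 'f'
mirror('rzp') = mirror('zp') + 'r'
mirror('zp') = mirror('p') + 'z'
mirror('p') = 'p'  (base case)
Concatenating: 'p' + 'z' + 'r' + 'f' + 'n' + 'z' + 't' + 'y' + 'n' + 'l' = 'pzrfnztynl'

pzrfnztynl


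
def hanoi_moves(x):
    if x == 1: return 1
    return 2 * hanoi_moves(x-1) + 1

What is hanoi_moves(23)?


hanoi_moves(23) = 2 * hanoi_moves(22) + 1
hanoi_moves(22) = 2 * hanoi_moves(21) + 1
hanoi_moves(21) = 2 * hanoi_moves(20) + 1
hanoi_moves(20) = 2 * hanoi_moves(19) + 1
hanoi_moves(19) = 2 * hanoi_moves(18) + 1
hanoi_moves(18) = 2 * hanoi_moves(17) + 1
hanoi_moves(17) = 2 * hanoi_moves(16) + 1
hanoi_moves(16) = 2 * hanoi_moves(15) + 1
hanoi_moves(15) = 2 * hanoi_moves(14) + 1
hanoi_moves(14) = 2 * hanoi_moves(13) + 1
hanoi_moves(13) = 2 * hanoi_moves(12) + 1
hanoi_moves(12) = 2 * hanoi_moves(11) + 1
hanoi_moves(11) = 2 * hanoi_moves(10) + 1
hanoi_moves(10) = 2 * hanoi_moves(9) + 1
hanoi_moves(9) = 2 * hanoi_moves(8) + 1
hanoi_moves(8) = 2 * hanoi_moves(7) + 1
hanoi_moves(7) = 2 * hanoi_moves(6) + 1
hanoi_moves(6) = 2 * hanoi_moves(5) + 1
hanoi_moves(5) = 2 * hanoi_moves(4) + 1
hanoi_moves(4) = 2 * hanoi_moves(3) + 1
hanoi_moves(3) = 2 * hanoi_moves(2) + 1
hanoi_moves(2) = 2 * hanoi_moves(1) + 1
hanoi_moves(1) = 1  (base case)
hanoi_moves(2) = 2 * 1 + 1 = 3
hanoi_moves(3) = 2 * 3 + 1 = 7
hanoi_moves(4) = 2 * 7 + 1 = 15
hanoi_moves(5) = 2 * 15 + 1 = 31
hanoi_moves(6) = 2 * 31 + 1 = 63
hanoi_moves(7) = 2 * 63 + 1 = 127
hanoi_moves(8) = 2 * 127 + 1 = 255
hanoi_moves(9) = 2 * 255 + 1 = 511
hanoi_moves(10) = 2 * 511 + 1 = 1023
hanoi_moves(11) = 2 * 1023 + 1 = 2047
hanoi_moves(12) = 2 * 2047 + 1 = 4095
hanoi_moves(13) = 2 * 4095 + 1 = 8191
hanoi_moves(14) = 2 * 8191 + 1 = 16383
hanoi_moves(15) = 2 * 16383 + 1 = 32767
hanoi_moves(16) = 2 * 32767 + 1 = 65535
hanoi_moves(17) = 2 * 65535 + 1 = 131071
hanoi_moves(18) = 2 * 131071 + 1 = 262143
hanoi_moves(19) = 2 * 262143 + 1 = 524287
hanoi_moves(20) = 2 * 524287 + 1 = 1048575
hanoi_moves(21) = 2 * 1048575 + 1 = 2097151
hanoi_moves(22) = 2 * 2097151 + 1 = 4194303
hanoi_moves(23) = 2 * 4194303 + 1 = 8388607

8388607


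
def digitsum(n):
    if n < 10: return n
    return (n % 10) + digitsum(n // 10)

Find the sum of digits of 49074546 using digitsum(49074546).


digitsum(49074546) = 6 + digitsum(4907454)
digitsum(4907454) = 4 + digitsum(490745)
digitsum(490745) = 5 + digitsum(49074)
digitsum(49074) = 4 + digitsum(4907)
digitsum(4907) = 7 + digitsum(490)
digitsum(490) = 0 + digitsum(49)
digitsum(49) = 9 + digitsum(4)
digitsum(4) = 4  (base case)
Total: 6 + 4 + 5 + 4 + 7 + 0 + 9 + 4 = 39

39


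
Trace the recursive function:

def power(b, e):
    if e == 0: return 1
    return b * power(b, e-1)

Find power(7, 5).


power(7, 5)
= 7 * power(7, 4)
= 7 * 7 * power(7, 3)
= 7 * 7 * 7 * power(7, 2)
= 7 * 7 * 7 * 7 * power(7, 1)
= 7 * 7 * 7 * 7 * 7 * power(7, 0)
= 7 * 7 * 7 * 7 * 7 * 1
= 16807

16807


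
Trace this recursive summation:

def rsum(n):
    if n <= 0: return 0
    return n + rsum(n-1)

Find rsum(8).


rsum(8)
= 8 + 7 + 6 + 5 + 4 + 3 + 2 + 1 + rsum(0)
= 8 + 7 + 6 + 5 + 4 + 3 + 2 + 1 + 0
= 36

36


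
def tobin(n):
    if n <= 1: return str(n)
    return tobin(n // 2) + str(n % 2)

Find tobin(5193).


tobin(5193) = tobin(2596) + '1'
tobin(2596) = tobin(1298) + '0'
tobin(1298) = tobin(649) + '0'
tobin(649) = tobin(324) + '1'
tobin(324) = tobin(162) + '0'
tobin(162) = tobin(81) + '0'
tobin(81) = tobin(40) + '1'
tobin(40) = tobin(20) + '0'
tobin(20) = tobin(10) + '0'
tobin(10) = tobin(5) + '0'
tobin(5) = tobin(2) + '1'
tobin(2) = tobin(1) + '0'
tobin(1) = '1'  (base case)
Concatenating: '1' + '0' + '1' + '0' + '0' + '0' + '1' + '0' + '0' + '1' + '0' + '0' + '1' = '1010001001001'

1010001001001


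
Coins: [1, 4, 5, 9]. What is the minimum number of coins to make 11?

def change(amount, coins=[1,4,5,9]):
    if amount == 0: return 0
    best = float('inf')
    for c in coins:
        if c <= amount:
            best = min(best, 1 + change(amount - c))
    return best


Building up with DP:
change(0) = 0
change(1) = min(1+change(0)=1+0=1) = 1
change(2) = min(1+change(1)=1+1=2) = 2
change(3) = min(1+change(2)=1+2=3) = 3
change(4) = min(1+change(3)=1+3=4, 1+change(0)=1+0=1) = 1
change(5) = min(1+change(4)=1+1=2, 1+change(1)=1+1=2, 1+change(0)=1+0=1) = 1
change(6) = min(1+change(5)=1+1=2, 1+change(2)=1+2=3, 1+change(1)=1+1=2) = 2
change(7) = min(1+change(6)=1+2=3, 1+change(3)=1+3=4, 1+change(2)=1+2=3) = 3
change(8) = min(1+change(7)=1+3=4, 1+change(4)=1+1=2, 1+change(3)=1+3=4) = 2
change(9) = min(1+change(8)=1+2=3, 1+change(5)=1+1=2, 1+change(4)=1+1=2, 1+change(0)=1+0=1) = 1
change(10) = min(1+change(9)=1+1=2, 1+change(6)=1+2=3, 1+change(5)=1+1=2, 1+change(1)=1+1=2) = 2
change(11) = min(1+change(10)=1+2=3, 1+change(7)=1+3=4, 1+change(6)=1+2=3, 1+change(2)=1+2=3) = 3

3


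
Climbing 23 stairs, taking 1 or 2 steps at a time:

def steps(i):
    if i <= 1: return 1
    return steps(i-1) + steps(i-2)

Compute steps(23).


Building up from base cases:
steps(0) = 1
steps(1) = 1
steps(2) = steps(1) + steps(0) = 1 + 1 = 2
steps(3) = steps(2) + steps(1) = 2 + 1 = 3
steps(4) = steps(3) + steps(2) = 3 + 2 = 5
steps(5) = steps(4) + steps(3) = 5 + 3 = 8
steps(6) = steps(5) + steps(4) = 8 + 5 = 13
steps(7) = steps(6) + steps(5) = 13 + 8 = 21
steps(8) = steps(7) + steps(6) = 21 + 13 = 34
steps(9) = steps(8) + steps(7) = 34 + 21 = 55
steps(10) = steps(9) + steps(8) = 55 + 34 = 89
steps(11) = steps(10) + steps(9) = 89 + 55 = 144
steps(12) = steps(11) + steps(10) = 144 + 89 = 233
steps(13) = steps(12) + steps(11) = 233 + 144 = 377
steps(14) = steps(13) + steps(12) = 377 + 233 = 610
steps(15) = steps(14) + steps(13) = 610 + 377 = 987
steps(16) = steps(15) + steps(14) = 987 + 610 = 1597
steps(17) = steps(16) + steps(15) = 1597 + 987 = 2584
steps(18) = steps(17) + steps(16) = 2584 + 1597 = 4181
steps(19) = steps(18) + steps(17) = 4181 + 2584 = 6765
steps(20) = steps(19) + steps(18) = 6765 + 4181 = 10946
steps(21) = steps(20) + steps(19) = 10946 + 6765 = 17711
steps(22) = steps(21) + steps(20) = 17711 + 10946 = 28657
steps(23) = steps(22) + steps(21) = 28657 + 17711 = 46368

46368


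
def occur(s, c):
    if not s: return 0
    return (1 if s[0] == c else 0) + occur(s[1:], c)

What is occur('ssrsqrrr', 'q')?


s[0]='s' != 'q' -> 0
s[0]='s' != 'q' -> 0
s[0]='r' != 'q' -> 0
s[0]='s' != 'q' -> 0
s[0]='q' == 'q' -> 1
s[0]='r' != 'q' -> 0
s[0]='r' != 'q' -> 0
s[0]='r' != 'q' -> 0
Sum: 0 + 0 + 0 + 0 + 1 + 0 + 0 + 0 = 1

1


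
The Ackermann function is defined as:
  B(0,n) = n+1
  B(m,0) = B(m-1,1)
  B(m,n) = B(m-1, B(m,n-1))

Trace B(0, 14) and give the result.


B(0, 14) = 15
Result: B(0, 14) = 15

15


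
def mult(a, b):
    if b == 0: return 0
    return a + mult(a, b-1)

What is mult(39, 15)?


mult(39, 15) = 39 + mult(39, 14)
mult(39, 14) = 39 + mult(39, 13)
mult(39, 13) = 39 + mult(39, 12)
mult(39, 12) = 39 + mult(39, 11)
mult(39, 11) = 39 + mult(39, 10)
mult(39, 10) = 39 + mult(39, 9)
mult(39, 9) = 39 + mult(39, 8)
mult(39, 8) = 39 + mult(39, 7)
mult(39, 7) = 39 + mult(39, 6)
mult(39, 6) = 39 + mult(39, 5)
mult(39, 5) = 39 + mult(39, 4)
mult(39, 4) = 39 + mult(39, 3)
mult(39, 3) = 39 + mult(39, 2)
mult(39, 2) = 39 + mult(39, 1)
mult(39, 1) = 39 + mult(39, 0)
mult(39, 0) = 0  (base case)
Total: 39 + 39 + 39 + 39 + 39 + 39 + 39 + 39 + 39 + 39 + 39 + 39 + 39 + 39 + 39 + 0 = 585

585


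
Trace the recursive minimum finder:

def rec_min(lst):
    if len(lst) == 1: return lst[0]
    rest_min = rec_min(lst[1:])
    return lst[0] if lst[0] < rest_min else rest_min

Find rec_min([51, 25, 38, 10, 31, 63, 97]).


rec_min([51, 25, 38, 10, 31, 63, 97]): compare 51 with rec_min([25, 38, 10, 31, 63, 97])
rec_min([25, 38, 10, 31, 63, 97]): compare 25 with rec_min([38, 10, 31, 63, 97])
rec_min([38, 10, 31, 63, 97]): compare 38 with rec_min([10, 31, 63, 97])
rec_min([10, 31, 63, 97]): compare 10 with rec_min([31, 63, 97])
rec_min([31, 63, 97]): compare 31 with rec_min([63, 97])
rec_min([63, 97]): compare 63 with rec_min([97])
rec_min([97]) = 97  (base case)
Compare 63 with 97 -> 63
Compare 31 with 63 -> 31
Compare 10 with 31 -> 10
Compare 38 with 10 -> 10
Compare 25 with 10 -> 10
Compare 51 with 10 -> 10

10


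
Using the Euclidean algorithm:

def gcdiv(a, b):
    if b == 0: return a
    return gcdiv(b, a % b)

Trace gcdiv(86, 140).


gcdiv(86, 140) = gcdiv(140, 86)
gcdiv(140, 86) = gcdiv(86, 54)
gcdiv(86, 54) = gcdiv(54, 32)
gcdiv(54, 32) = gcdiv(32, 22)
gcdiv(32, 22) = gcdiv(22, 10)
gcdiv(22, 10) = gcdiv(10, 2)
gcdiv(10, 2) = gcdiv(2, 0)
gcdiv(2, 0) = 2  (base case)

2


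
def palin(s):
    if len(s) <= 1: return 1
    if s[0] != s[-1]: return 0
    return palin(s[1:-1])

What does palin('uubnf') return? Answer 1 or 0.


palin('uubnf'): s[0]='u' != s[-1]='f' -> return 0
Result: 0 (not a palindrome)

0


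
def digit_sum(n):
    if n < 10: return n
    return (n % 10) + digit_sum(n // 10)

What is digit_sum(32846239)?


digit_sum(32846239) = 9 + digit_sum(3284623)
digit_sum(3284623) = 3 + digit_sum(328462)
digit_sum(328462) = 2 + digit_sum(32846)
digit_sum(32846) = 6 + digit_sum(3284)
digit_sum(3284) = 4 + digit_sum(328)
digit_sum(328) = 8 + digit_sum(32)
digit_sum(32) = 2 + digit_sum(3)
digit_sum(3) = 3  (base case)
Total: 9 + 3 + 2 + 6 + 4 + 8 + 2 + 3 = 37

37


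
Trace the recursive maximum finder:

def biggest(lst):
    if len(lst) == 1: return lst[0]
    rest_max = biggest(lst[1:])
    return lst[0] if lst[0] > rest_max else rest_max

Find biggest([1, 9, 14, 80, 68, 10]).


biggest([1, 9, 14, 80, 68, 10]): compare 1 with biggest([9, 14, 80, 68, 10])
biggest([9, 14, 80, 68, 10]): compare 9 with biggest([14, 80, 68, 10])
biggest([14, 80, 68, 10]): compare 14 with biggest([80, 68, 10])
biggest([80, 68, 10]): compare 80 with biggest([68, 10])
biggest([68, 10]): compare 68 with biggest([10])
biggest([10]) = 10  (base case)
Compare 68 with 10 -> 68
Compare 80 with 68 -> 80
Compare 14 with 80 -> 80
Compare 9 with 80 -> 80
Compare 1 with 80 -> 80

80


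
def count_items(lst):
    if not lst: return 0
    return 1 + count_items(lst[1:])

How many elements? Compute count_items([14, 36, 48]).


count_items([14, 36, 48]) = 1 + count_items([36, 48])
count_items([36, 48]) = 1 + count_items([48])
count_items([48]) = 1 + count_items([])
count_items([]) = 0  (base case)
Unwinding: 1 + 1 + 1 + 0 = 3

3


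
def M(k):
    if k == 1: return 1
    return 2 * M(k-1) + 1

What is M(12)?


M(12) = 2 * M(11) + 1
M(11) = 2 * M(10) + 1
M(10) = 2 * M(9) + 1
M(9) = 2 * M(8) + 1
M(8) = 2 * M(7) + 1
M(7) = 2 * M(6) + 1
M(6) = 2 * M(5) + 1
M(5) = 2 * M(4) + 1
M(4) = 2 * M(3) + 1
M(3) = 2 * M(2) + 1
M(2) = 2 * M(1) + 1
M(1) = 1  (base case)
M(2) = 2 * 1 + 1 = 3
M(3) = 2 * 3 + 1 = 7
M(4) = 2 * 7 + 1 = 15
M(5) = 2 * 15 + 1 = 31
M(6) = 2 * 31 + 1 = 63
M(7) = 2 * 63 + 1 = 127
M(8) = 2 * 127 + 1 = 255
M(9) = 2 * 255 + 1 = 511
M(10) = 2 * 511 + 1 = 1023
M(11) = 2 * 1023 + 1 = 2047
M(12) = 2 * 2047 + 1 = 4095

4095


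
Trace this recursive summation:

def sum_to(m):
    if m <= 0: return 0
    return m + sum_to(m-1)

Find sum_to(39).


sum_to(39)
= 39 + 38 + 37 + 36 + 35 + 34 + 33 + 32 + 31 + 30 + 29 + 28 + 27 + 26 + 25 + 24 + 23 + 22 + 21 + 20 + 19 + 18 + 17 + 16 + 15 + 14 + 13 + 12 + 11 + 10 + 9 + 8 + 7 + 6 + 5 + 4 + 3 + 2 + 1 + sum_to(0)
= 39 + 38 + 37 + 36 + 35 + 34 + 33 + 32 + 31 + 30 + 29 + 28 + 27 + 26 + 25 + 24 + 23 + 22 + 21 + 20 + 19 + 18 + 17 + 16 + 15 + 14 + 13 + 12 + 11 + 10 + 9 + 8 + 7 + 6 + 5 + 4 + 3 + 2 + 1 + 0
= 780

780


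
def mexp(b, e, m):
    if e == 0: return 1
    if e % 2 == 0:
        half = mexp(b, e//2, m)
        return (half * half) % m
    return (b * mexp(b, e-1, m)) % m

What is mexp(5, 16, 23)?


mexp(5, 16, 23): e is even, compute mexp(5, 8, 23)
  mexp(5, 8, 23): e is even, compute mexp(5, 4, 23)
    mexp(5, 4, 23): e is even, compute mexp(5, 2, 23)
      mexp(5, 2, 23): e is even, compute mexp(5, 1, 23)
        mexp(5, 1, 23): e is odd, compute mexp(5, 0, 23)
          mexp(5, 0, 23) = 1
        (5 * 1) % 23 = 5
      half=5, (5*5) % 23 = 2
    half=2, (2*2) % 23 = 4
  half=4, (4*4) % 23 = 16
half=16, (16*16) % 23 = 3

3


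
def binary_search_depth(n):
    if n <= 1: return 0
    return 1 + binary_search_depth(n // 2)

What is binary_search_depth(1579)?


1579 / 2 = 789
789 / 2 = 394
394 / 2 = 197
197 / 2 = 98
98 / 2 = 49
49 / 2 = 24
24 / 2 = 12
12 / 2 = 6
6 / 2 = 3
3 / 2 = 1
Reached 1 after 10 halvings

10


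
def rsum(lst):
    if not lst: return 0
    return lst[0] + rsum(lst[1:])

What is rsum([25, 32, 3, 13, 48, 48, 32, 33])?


rsum([25, 32, 3, 13, 48, 48, 32, 33]) = 25 + rsum([32, 3, 13, 48, 48, 32, 33])
rsum([32, 3, 13, 48, 48, 32, 33]) = 32 + rsum([3, 13, 48, 48, 32, 33])
rsum([3, 13, 48, 48, 32, 33]) = 3 + rsum([13, 48, 48, 32, 33])
rsum([13, 48, 48, 32, 33]) = 13 + rsum([48, 48, 32, 33])
rsum([48, 48, 32, 33]) = 48 + rsum([48, 32, 33])
rsum([48, 32, 33]) = 48 + rsum([32, 33])
rsum([32, 33]) = 32 + rsum([33])
rsum([33]) = 33 + rsum([])
rsum([]) = 0  (base case)
Total: 25 + 32 + 3 + 13 + 48 + 48 + 32 + 33 + 0 = 234

234


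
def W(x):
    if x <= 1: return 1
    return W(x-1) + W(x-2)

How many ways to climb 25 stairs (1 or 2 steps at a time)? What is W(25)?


Building up from base cases:
W(0) = 1
W(1) = 1
W(2) = W(1) + W(0) = 1 + 1 = 2
W(3) = W(2) + W(1) = 2 + 1 = 3
W(4) = W(3) + W(2) = 3 + 2 = 5
W(5) = W(4) + W(3) = 5 + 3 = 8
W(6) = W(5) + W(4) = 8 + 5 = 13
W(7) = W(6) + W(5) = 13 + 8 = 21
W(8) = W(7) + W(6) = 21 + 13 = 34
W(9) = W(8) + W(7) = 34 + 21 = 55
W(10) = W(9) + W(8) = 55 + 34 = 89
W(11) = W(10) + W(9) = 89 + 55 = 144
W(12) = W(11) + W(10) = 144 + 89 = 233
W(13) = W(12) + W(11) = 233 + 144 = 377
W(14) = W(13) + W(12) = 377 + 233 = 610
W(15) = W(14) + W(13) = 610 + 377 = 987
W(16) = W(15) + W(14) = 987 + 610 = 1597
W(17) = W(16) + W(15) = 1597 + 987 = 2584
W(18) = W(17) + W(16) = 2584 + 1597 = 4181
W(19) = W(18) + W(17) = 4181 + 2584 = 6765
W(20) = W(19) + W(18) = 6765 + 4181 = 10946
W(21) = W(20) + W(19) = 10946 + 6765 = 17711
W(22) = W(21) + W(20) = 17711 + 10946 = 28657
W(23) = W(22) + W(21) = 28657 + 17711 = 46368
W(24) = W(23) + W(22) = 46368 + 28657 = 75025
W(25) = W(24) + W(23) = 75025 + 46368 = 121393

121393


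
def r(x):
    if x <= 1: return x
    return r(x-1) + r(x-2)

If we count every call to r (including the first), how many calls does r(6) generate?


Let C(n) = total calls for r(n)
C(0) = 1, C(1) = 1
C(2) = 1 + C(1) + C(0) = 1 + 1 + 1 = 3
C(3) = 1 + C(2) + C(1) = 1 + 3 + 1 = 5
C(4) = 1 + C(3) + C(2) = 1 + 5 + 3 = 9
C(5) = 1 + C(4) + C(3) = 1 + 9 + 5 = 15
C(6) = 1 + C(5) + C(4) = 1 + 15 + 9 = 25

25


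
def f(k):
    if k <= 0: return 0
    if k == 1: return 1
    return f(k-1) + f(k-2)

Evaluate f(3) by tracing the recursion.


Computing f(3) bottom-up:
f(0) = 0
f(1) = 1
f(2) = f(1) + f(0) = 1 + 0 = 1
f(3) = f(2) + f(1) = 1 + 1 = 2

2


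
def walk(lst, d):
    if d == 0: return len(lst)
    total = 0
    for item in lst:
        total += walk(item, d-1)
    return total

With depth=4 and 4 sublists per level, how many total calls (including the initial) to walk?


At depth 0 (root): 1 call
At depth 1: each of 1 parents calls walk on 4 children = 4 calls
At depth 2: each of 4 parents calls walk on 4 children = 16 calls
At depth 3: each of 16 parents calls walk on 4 children = 64 calls
At depth 4: each of 64 parents calls walk on 4 children = 256 calls
Total: 1 + 4 + 16 + 64 + 256 = 341

341


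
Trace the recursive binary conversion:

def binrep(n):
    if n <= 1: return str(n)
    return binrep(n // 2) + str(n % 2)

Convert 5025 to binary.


binrep(5025) = binrep(2512) + '1'
binrep(2512) = binrep(1256) + '0'
binrep(1256) = binrep(628) + '0'
binrep(628) = binrep(314) + '0'
binrep(314) = binrep(157) + '0'
binrep(157) = binrep(78) + '1'
binrep(78) = binrep(39) + '0'
binrep(39) = binrep(19) + '1'
binrep(19) = binrep(9) + '1'
binrep(9) = binrep(4) + '1'
binrep(4) = binrep(2) + '0'
binrep(2) = binrep(1) + '0'
binrep(1) = '1'  (base case)
Concatenating: '1' + '0' + '0' + '1' + '1' + '1' + '0' + '1' + '0' + '0' + '0' + '0' + '1' = '1001110100001'

1001110100001


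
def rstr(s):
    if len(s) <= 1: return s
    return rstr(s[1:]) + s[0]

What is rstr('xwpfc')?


rstr('xwpfc') = rstr('wpfc') + 'x'
rstr('wpfc') = rstr('pfc') + 'w'
rstr('pfc') = rstr('fc') + 'p'
rstr('fc') = rstr('c') + 'f'
rstr('c') = 'c'  (base case)
Concatenating: 'c' + 'f' + 'p' + 'w' + 'x' = 'cfpwx'

cfpwx


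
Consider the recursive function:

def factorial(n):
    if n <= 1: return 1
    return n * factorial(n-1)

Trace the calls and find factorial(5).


factorial(5)
= 5 * factorial(4)
= 5 * 4 * factorial(3)
= 5 * 4 * 3 * factorial(2)
= 5 * 4 * 3 * 2 * factorial(1)
= 5 * 4 * 3 * 2 * 1
= 120

120


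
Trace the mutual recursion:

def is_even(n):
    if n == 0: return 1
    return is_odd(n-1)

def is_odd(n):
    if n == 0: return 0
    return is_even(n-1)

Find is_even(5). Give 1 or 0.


is_even(5) = is_odd(4)
is_odd(4) = is_even(3)
is_even(3) = is_odd(2)
is_odd(2) = is_even(1)
is_even(1) = is_odd(0)
is_odd(0) = 0  (base case)
Result: 0

0


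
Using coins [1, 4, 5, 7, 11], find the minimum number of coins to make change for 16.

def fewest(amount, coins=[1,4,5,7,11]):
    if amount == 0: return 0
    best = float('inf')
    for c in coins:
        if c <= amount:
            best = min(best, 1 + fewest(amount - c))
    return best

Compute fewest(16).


Building up with DP:
fewest(0) = 0
fewest(1) = min(1+fewest(0)=1+0=1) = 1
fewest(2) = min(1+fewest(1)=1+1=2) = 2
fewest(3) = min(1+fewest(2)=1+2=3) = 3
fewest(4) = min(1+fewest(3)=1+3=4, 1+fewest(0)=1+0=1) = 1
fewest(5) = min(1+fewest(4)=1+1=2, 1+fewest(1)=1+1=2, 1+fewest(0)=1+0=1) = 1
fewest(6) = min(1+fewest(5)=1+1=2, 1+fewest(2)=1+2=3, 1+fewest(1)=1+1=2) = 2
fewest(7) = min(1+fewest(6)=1+2=3, 1+fewest(3)=1+3=4, 1+fewest(2)=1+2=3, 1+fewest(0)=1+0=1) = 1
fewest(8) = min(1+fewest(7)=1+1=2, 1+fewest(4)=1+1=2, 1+fewest(3)=1+3=4, 1+fewest(1)=1+1=2) = 2
fewest(9) = min(1+fewest(8)=1+2=3, 1+fewest(5)=1+1=2, 1+fewest(4)=1+1=2, 1+fewest(2)=1+2=3) = 2
fewest(10) = min(1+fewest(9)=1+2=3, 1+fewest(6)=1+2=3, 1+fewest(5)=1+1=2, 1+fewest(3)=1+3=4) = 2
fewest(11) = min(1+fewest(10)=1+2=3, 1+fewest(7)=1+1=2, 1+fewest(6)=1+2=3, 1+fewest(4)=1+1=2, 1+fewest(0)=1+0=1) = 1
fewest(12) = min(1+fewest(11)=1+1=2, 1+fewest(8)=1+2=3, 1+fewest(7)=1+1=2, 1+fewest(5)=1+1=2, 1+fewest(1)=1+1=2) = 2
fewest(13) = min(1+fewest(12)=1+2=3, 1+fewest(9)=1+2=3, 1+fewest(8)=1+2=3, 1+fewest(6)=1+2=3, 1+fewest(2)=1+2=3) = 3
fewest(14) = min(1+fewest(13)=1+3=4, 1+fewest(10)=1+2=3, 1+fewest(9)=1+2=3, 1+fewest(7)=1+1=2, 1+fewest(3)=1+3=4) = 2
fewest(15) = min(1+fewest(14)=1+2=3, 1+fewest(11)=1+1=2, 1+fewest(10)=1+2=3, 1+fewest(8)=1+2=3, 1+fewest(4)=1+1=2) = 2
fewest(16) = min(1+fewest(15)=1+2=3, 1+fewest(12)=1+2=3, 1+fewest(11)=1+1=2, 1+fewest(9)=1+2=3, 1+fewest(5)=1+1=2) = 2

2


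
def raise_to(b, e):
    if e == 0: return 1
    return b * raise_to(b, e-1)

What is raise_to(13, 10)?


raise_to(13, 10)
= 13 * raise_to(13, 9)
= 13 * 13 * raise_to(13, 8)
= 13 * 13 * 13 * raise_to(13, 7)
= 13 * 13 * 13 * 13 * raise_to(13, 6)
= 13 * 13 * 13 * 13 * 13 * raise_to(13, 5)
= 13 * 13 * 13 * 13 * 13 * 13 * raise_to(13, 4)
= 13 * 13 * 13 * 13 * 13 * 13 * 13 * raise_to(13, 3)
= 13 * 13 * 13 * 13 * 13 * 13 * 13 * 13 * raise_to(13, 2)
= 13 * 13 * 13 * 13 * 13 * 13 * 13 * 13 * 13 * raise_to(13, 1)
= 13 * 13 * 13 * 13 * 13 * 13 * 13 * 13 * 13 * 13 * raise_to(13, 0)
= 13 * 13 * 13 * 13 * 13 * 13 * 13 * 13 * 13 * 13 * 1
= 137858491849

137858491849


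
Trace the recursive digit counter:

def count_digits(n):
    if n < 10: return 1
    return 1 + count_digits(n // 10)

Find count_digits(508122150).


count_digits(508122150) = 1 + count_digits(50812215)
count_digits(50812215) = 1 + count_digits(5081221)
count_digits(5081221) = 1 + count_digits(508122)
count_digits(508122) = 1 + count_digits(50812)
count_digits(50812) = 1 + count_digits(5081)
count_digits(5081) = 1 + count_digits(508)
count_digits(508) = 1 + count_digits(50)
count_digits(50) = 1 + count_digits(5)
count_digits(5) = 1  (base case: 5 < 10)
Unwinding: 1 + 1 + 1 + 1 + 1 + 1 + 1 + 1 + 1 = 9

9


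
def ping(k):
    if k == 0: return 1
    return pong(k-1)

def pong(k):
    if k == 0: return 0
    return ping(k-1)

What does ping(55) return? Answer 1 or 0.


ping(55) = pong(54)
pong(54) = ping(53)
ping(53) = pong(52)
pong(52) = ping(51)
ping(51) = pong(50)
pong(50) = ping(49)
ping(49) = pong(48)
pong(48) = ping(47)
ping(47) = pong(46)
pong(46) = ping(45)
ping(45) = pong(44)
pong(44) = ping(43)
ping(43) = pong(42)
pong(42) = ping(41)
ping(41) = pong(40)
pong(40) = ping(39)
ping(39) = pong(38)
pong(38) = ping(37)
ping(37) = pong(36)
pong(36) = ping(35)
ping(35) = pong(34)
pong(34) = ping(33)
ping(33) = pong(32)
pong(32) = ping(31)
ping(31) = pong(30)
pong(30) = ping(29)
ping(29) = pong(28)
pong(28) = ping(27)
ping(27) = pong(26)
pong(26) = ping(25)
ping(25) = pong(24)
pong(24) = ping(23)
ping(23) = pong(22)
pong(22) = ping(21)
ping(21) = pong(20)
pong(20) = ping(19)
ping(19) = pong(18)
pong(18) = ping(17)
ping(17) = pong(16)
pong(16) = ping(15)
ping(15) = pong(14)
pong(14) = ping(13)
ping(13) = pong(12)
pong(12) = ping(11)
ping(11) = pong(10)
pong(10) = ping(9)
ping(9) = pong(8)
pong(8) = ping(7)
ping(7) = pong(6)
pong(6) = ping(5)
ping(5) = pong(4)
pong(4) = ping(3)
ping(3) = pong(2)
pong(2) = ping(1)
ping(1) = pong(0)
pong(0) = 0  (base case)
Result: 0

0


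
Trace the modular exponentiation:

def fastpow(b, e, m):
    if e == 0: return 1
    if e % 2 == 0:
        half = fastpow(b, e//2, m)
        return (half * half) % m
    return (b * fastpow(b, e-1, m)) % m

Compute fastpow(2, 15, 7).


fastpow(2, 15, 7): e is odd, compute fastpow(2, 14, 7)
  fastpow(2, 14, 7): e is even, compute fastpow(2, 7, 7)
    fastpow(2, 7, 7): e is odd, compute fastpow(2, 6, 7)
      fastpow(2, 6, 7): e is even, compute fastpow(2, 3, 7)
        fastpow(2, 3, 7): e is odd, compute fastpow(2, 2, 7)
          fastpow(2, 2, 7): e is even, compute fastpow(2, 1, 7)
          fastpow(2, 1, 7): e is odd, compute fastpow(2, 0, 7)
          fastpow(2, 0, 7) = 1
          (2 * 1) % 7 = 2
          half=2, (2*2) % 7 = 4
        (2 * 4) % 7 = 1
      half=1, (1*1) % 7 = 1
    (2 * 1) % 7 = 2
  half=2, (2*2) % 7 = 4
(2 * 4) % 7 = 1

1


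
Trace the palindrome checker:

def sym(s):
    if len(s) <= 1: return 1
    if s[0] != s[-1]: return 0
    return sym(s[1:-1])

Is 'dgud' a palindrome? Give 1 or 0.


sym('dgud'): s[0]='d' == s[-1]='d' -> check sym('gu')
sym('gu'): s[0]='g' != s[-1]='u' -> return 0
Result: 0 (not a palindrome)

0


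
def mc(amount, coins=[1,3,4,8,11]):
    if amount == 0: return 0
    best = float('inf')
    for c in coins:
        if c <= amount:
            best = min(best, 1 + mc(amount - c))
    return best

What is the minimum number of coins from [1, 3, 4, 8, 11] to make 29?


Building up with DP:
mc(0) = 0
mc(1) = min(1+mc(0)=1+0=1) = 1
mc(2) = min(1+mc(1)=1+1=2) = 2
mc(3) = min(1+mc(2)=1+2=3, 1+mc(0)=1+0=1) = 1
mc(4) = min(1+mc(3)=1+1=2, 1+mc(1)=1+1=2, 1+mc(0)=1+0=1) = 1
mc(5) = min(1+mc(4)=1+1=2, 1+mc(2)=1+2=3, 1+mc(1)=1+1=2) = 2
mc(6) = min(1+mc(5)=1+2=3, 1+mc(3)=1+1=2, 1+mc(2)=1+2=3) = 2
mc(7) = min(1+mc(6)=1+2=3, 1+mc(4)=1+1=2, 1+mc(3)=1+1=2) = 2
mc(8) = min(1+mc(7)=1+2=3, 1+mc(5)=1+2=3, 1+mc(4)=1+1=2, 1+mc(0)=1+0=1) = 1
mc(9) = min(1+mc(8)=1+1=2, 1+mc(6)=1+2=3, 1+mc(5)=1+2=3, 1+mc(1)=1+1=2) = 2
mc(10) = min(1+mc(9)=1+2=3, 1+mc(7)=1+2=3, 1+mc(6)=1+2=3, 1+mc(2)=1+2=3) = 3
mc(11) = min(1+mc(10)=1+3=4, 1+mc(8)=1+1=2, 1+mc(7)=1+2=3, 1+mc(3)=1+1=2, 1+mc(0)=1+0=1) = 1
mc(12) = min(1+mc(11)=1+1=2, 1+mc(9)=1+2=3, 1+mc(8)=1+1=2, 1+mc(4)=1+1=2, 1+mc(1)=1+1=2) = 2
mc(13) = min(1+mc(12)=1+2=3, 1+mc(10)=1+3=4, 1+mc(9)=1+2=3, 1+mc(5)=1+2=3, 1+mc(2)=1+2=3) = 3
mc(14) = min(1+mc(13)=1+3=4, 1+mc(11)=1+1=2, 1+mc(10)=1+3=4, 1+mc(6)=1+2=3, 1+mc(3)=1+1=2) = 2
mc(15) = min(1+mc(14)=1+2=3, 1+mc(12)=1+2=3, 1+mc(11)=1+1=2, 1+mc(7)=1+2=3, 1+mc(4)=1+1=2) = 2
mc(16) = min(1+mc(15)=1+2=3, 1+mc(13)=1+3=4, 1+mc(12)=1+2=3, 1+mc(8)=1+1=2, 1+mc(5)=1+2=3) = 2
mc(17) = min(1+mc(16)=1+2=3, 1+mc(14)=1+2=3, 1+mc(13)=1+3=4, 1+mc(9)=1+2=3, 1+mc(6)=1+2=3) = 3
mc(18) = min(1+mc(17)=1+3=4, 1+mc(15)=1+2=3, 1+mc(14)=1+2=3, 1+mc(10)=1+3=4, 1+mc(7)=1+2=3) = 3
mc(19) = min(1+mc(18)=1+3=4, 1+mc(16)=1+2=3, 1+mc(15)=1+2=3, 1+mc(11)=1+1=2, 1+mc(8)=1+1=2) = 2
mc(20) = min(1+mc(19)=1+2=3, 1+mc(17)=1+3=4, 1+mc(16)=1+2=3, 1+mc(12)=1+2=3, 1+mc(9)=1+2=3) = 3
mc(21) = min(1+mc(20)=1+3=4, 1+mc(18)=1+3=4, 1+mc(17)=1+3=4, 1+mc(13)=1+3=4, 1+mc(10)=1+3=4) = 4
mc(22) = min(1+mc(21)=1+4=5, 1+mc(19)=1+2=3, 1+mc(18)=1+3=4, 1+mc(14)=1+2=3, 1+mc(11)=1+1=2) = 2
mc(23) = min(1+mc(22)=1+2=3, 1+mc(20)=1+3=4, 1+mc(19)=1+2=3, 1+mc(15)=1+2=3, 1+mc(12)=1+2=3) = 3
mc(24) = min(1+mc(23)=1+3=4, 1+mc(21)=1+4=5, 1+mc(20)=1+3=4, 1+mc(16)=1+2=3, 1+mc(13)=1+3=4) = 3
mc(25) = min(1+mc(24)=1+3=4, 1+mc(22)=1+2=3, 1+mc(21)=1+4=5, 1+mc(17)=1+3=4, 1+mc(14)=1+2=3) = 3
mc(26) = min(1+mc(25)=1+3=4, 1+mc(23)=1+3=4, 1+mc(22)=1+2=3, 1+mc(18)=1+3=4, 1+mc(15)=1+2=3) = 3
mc(27) = min(1+mc(26)=1+3=4, 1+mc(24)=1+3=4, 1+mc(23)=1+3=4, 1+mc(19)=1+2=3, 1+mc(16)=1+2=3) = 3
mc(28) = min(1+mc(27)=1+3=4, 1+mc(25)=1+3=4, 1+mc(24)=1+3=4, 1+mc(20)=1+3=4, 1+mc(17)=1+3=4) = 4
mc(29) = min(1+mc(28)=1+4=5, 1+mc(26)=1+3=4, 1+mc(25)=1+3=4, 1+mc(21)=1+4=5, 1+mc(18)=1+3=4) = 4

4


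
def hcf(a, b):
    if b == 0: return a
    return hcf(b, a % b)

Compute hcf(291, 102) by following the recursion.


hcf(291, 102) = hcf(102, 87)
hcf(102, 87) = hcf(87, 15)
hcf(87, 15) = hcf(15, 12)
hcf(15, 12) = hcf(12, 3)
hcf(12, 3) = hcf(3, 0)
hcf(3, 0) = 3  (base case)

3


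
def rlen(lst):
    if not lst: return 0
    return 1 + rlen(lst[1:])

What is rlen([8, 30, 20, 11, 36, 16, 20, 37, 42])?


rlen([8, 30, 20, 11, 36, 16, 20, 37, 42]) = 1 + rlen([30, 20, 11, 36, 16, 20, 37, 42])
rlen([30, 20, 11, 36, 16, 20, 37, 42]) = 1 + rlen([20, 11, 36, 16, 20, 37, 42])
rlen([20, 11, 36, 16, 20, 37, 42]) = 1 + rlen([11, 36, 16, 20, 37, 42])
rlen([11, 36, 16, 20, 37, 42]) = 1 + rlen([36, 16, 20, 37, 42])
rlen([36, 16, 20, 37, 42]) = 1 + rlen([16, 20, 37, 42])
rlen([16, 20, 37, 42]) = 1 + rlen([20, 37, 42])
rlen([20, 37, 42]) = 1 + rlen([37, 42])
rlen([37, 42]) = 1 + rlen([42])
rlen([42]) = 1 + rlen([])
rlen([]) = 0  (base case)
Unwinding: 1 + 1 + 1 + 1 + 1 + 1 + 1 + 1 + 1 + 0 = 9

9


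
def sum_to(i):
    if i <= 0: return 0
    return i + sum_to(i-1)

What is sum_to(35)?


sum_to(35)
= 35 + 34 + 33 + 32 + 31 + 30 + 29 + 28 + 27 + 26 + 25 + 24 + 23 + 22 + 21 + 20 + 19 + 18 + 17 + 16 + 15 + 14 + 13 + 12 + 11 + 10 + 9 + 8 + 7 + 6 + 5 + 4 + 3 + 2 + 1 + sum_to(0)
= 35 + 34 + 33 + 32 + 31 + 30 + 29 + 28 + 27 + 26 + 25 + 24 + 23 + 22 + 21 + 20 + 19 + 18 + 17 + 16 + 15 + 14 + 13 + 12 + 11 + 10 + 9 + 8 + 7 + 6 + 5 + 4 + 3 + 2 + 1 + 0
= 630

630


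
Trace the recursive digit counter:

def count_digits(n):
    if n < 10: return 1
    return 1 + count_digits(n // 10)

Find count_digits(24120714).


count_digits(24120714) = 1 + count_digits(2412071)
count_digits(2412071) = 1 + count_digits(241207)
count_digits(241207) = 1 + count_digits(24120)
count_digits(24120) = 1 + count_digits(2412)
count_digits(2412) = 1 + count_digits(241)
count_digits(241) = 1 + count_digits(24)
count_digits(24) = 1 + count_digits(2)
count_digits(2) = 1  (base case: 2 < 10)
Unwinding: 1 + 1 + 1 + 1 + 1 + 1 + 1 + 1 = 8

8


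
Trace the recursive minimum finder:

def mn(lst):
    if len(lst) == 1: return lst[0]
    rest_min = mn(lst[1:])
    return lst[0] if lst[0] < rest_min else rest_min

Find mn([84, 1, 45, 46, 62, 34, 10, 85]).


mn([84, 1, 45, 46, 62, 34, 10, 85]): compare 84 with mn([1, 45, 46, 62, 34, 10, 85])
mn([1, 45, 46, 62, 34, 10, 85]): compare 1 with mn([45, 46, 62, 34, 10, 85])
mn([45, 46, 62, 34, 10, 85]): compare 45 with mn([46, 62, 34, 10, 85])
mn([46, 62, 34, 10, 85]): compare 46 with mn([62, 34, 10, 85])
mn([62, 34, 10, 85]): compare 62 with mn([34, 10, 85])
mn([34, 10, 85]): compare 34 with mn([10, 85])
mn([10, 85]): compare 10 with mn([85])
mn([85]) = 85  (base case)
Compare 10 with 85 -> 10
Compare 34 with 10 -> 10
Compare 62 with 10 -> 10
Compare 46 with 10 -> 10
Compare 45 with 10 -> 10
Compare 1 with 10 -> 1
Compare 84 with 1 -> 1

1


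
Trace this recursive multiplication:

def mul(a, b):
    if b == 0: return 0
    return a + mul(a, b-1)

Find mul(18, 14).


mul(18, 14) = 18 + mul(18, 13)
mul(18, 13) = 18 + mul(18, 12)
mul(18, 12) = 18 + mul(18, 11)
mul(18, 11) = 18 + mul(18, 10)
mul(18, 10) = 18 + mul(18, 9)
mul(18, 9) = 18 + mul(18, 8)
mul(18, 8) = 18 + mul(18, 7)
mul(18, 7) = 18 + mul(18, 6)
mul(18, 6) = 18 + mul(18, 5)
mul(18, 5) = 18 + mul(18, 4)
mul(18, 4) = 18 + mul(18, 3)
mul(18, 3) = 18 + mul(18, 2)
mul(18, 2) = 18 + mul(18, 1)
mul(18, 1) = 18 + mul(18, 0)
mul(18, 0) = 0  (base case)
Total: 18 + 18 + 18 + 18 + 18 + 18 + 18 + 18 + 18 + 18 + 18 + 18 + 18 + 18 + 0 = 252

252


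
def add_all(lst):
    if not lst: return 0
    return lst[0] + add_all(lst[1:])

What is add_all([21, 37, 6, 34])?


add_all([21, 37, 6, 34]) = 21 + add_all([37, 6, 34])
add_all([37, 6, 34]) = 37 + add_all([6, 34])
add_all([6, 34]) = 6 + add_all([34])
add_all([34]) = 34 + add_all([])
add_all([]) = 0  (base case)
Total: 21 + 37 + 6 + 34 + 0 = 98

98


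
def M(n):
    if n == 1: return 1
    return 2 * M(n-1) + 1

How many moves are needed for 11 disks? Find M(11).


M(11) = 2 * M(10) + 1
M(10) = 2 * M(9) + 1
M(9) = 2 * M(8) + 1
M(8) = 2 * M(7) + 1
M(7) = 2 * M(6) + 1
M(6) = 2 * M(5) + 1
M(5) = 2 * M(4) + 1
M(4) = 2 * M(3) + 1
M(3) = 2 * M(2) + 1
M(2) = 2 * M(1) + 1
M(1) = 1  (base case)
M(2) = 2 * 1 + 1 = 3
M(3) = 2 * 3 + 1 = 7
M(4) = 2 * 7 + 1 = 15
M(5) = 2 * 15 + 1 = 31
M(6) = 2 * 31 + 1 = 63
M(7) = 2 * 63 + 1 = 127
M(8) = 2 * 127 + 1 = 255
M(9) = 2 * 255 + 1 = 511
M(10) = 2 * 511 + 1 = 1023
M(11) = 2 * 1023 + 1 = 2047

2047


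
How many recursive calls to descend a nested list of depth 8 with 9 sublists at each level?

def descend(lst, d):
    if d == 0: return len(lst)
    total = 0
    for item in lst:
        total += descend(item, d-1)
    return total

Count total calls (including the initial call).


At depth 0 (root): 1 call
At depth 1: each of 1 parents calls descend on 9 children = 9 calls
At depth 2: each of 9 parents calls descend on 9 children = 81 calls
At depth 3: each of 81 parents calls descend on 9 children = 729 calls
At depth 4: each of 729 parents calls descend on 9 children = 6561 calls
At depth 5: each of 6561 parents calls descend on 9 children = 59049 calls
At depth 6: each of 59049 parents calls descend on 9 children = 531441 calls
At depth 7: each of 531441 parents calls descend on 9 children = 4782969 calls
At depth 8: each of 4782969 parents calls descend on 9 children = 43046721 calls
Total: 1 + 9 + 81 + 729 + 6561 + 59049 + 531441 + 4782969 + 43046721 = 48427561

48427561


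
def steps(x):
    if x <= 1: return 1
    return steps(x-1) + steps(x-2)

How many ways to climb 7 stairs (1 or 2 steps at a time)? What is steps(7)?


Building up from base cases:
steps(0) = 1
steps(1) = 1
steps(2) = steps(1) + steps(0) = 1 + 1 = 2
steps(3) = steps(2) + steps(1) = 2 + 1 = 3
steps(4) = steps(3) + steps(2) = 3 + 2 = 5
steps(5) = steps(4) + steps(3) = 5 + 3 = 8
steps(6) = steps(5) + steps(4) = 8 + 5 = 13
steps(7) = steps(6) + steps(5) = 13 + 8 = 21

21


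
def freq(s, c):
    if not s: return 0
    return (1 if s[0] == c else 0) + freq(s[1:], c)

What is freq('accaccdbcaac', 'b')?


s[0]='a' != 'b' -> 0
s[0]='c' != 'b' -> 0
s[0]='c' != 'b' -> 0
s[0]='a' != 'b' -> 0
s[0]='c' != 'b' -> 0
s[0]='c' != 'b' -> 0
s[0]='d' != 'b' -> 0
s[0]='b' == 'b' -> 1
s[0]='c' != 'b' -> 0
s[0]='a' != 'b' -> 0
s[0]='a' != 'b' -> 0
s[0]='c' != 'b' -> 0
Sum: 0 + 0 + 0 + 0 + 0 + 0 + 0 + 1 + 0 + 0 + 0 + 0 = 1

1


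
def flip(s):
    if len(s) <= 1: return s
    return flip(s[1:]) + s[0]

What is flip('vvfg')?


flip('vvfg') = flip('vfg') + 'v'
flip('vfg') = flip('fg') + 'v'
flip('fg') = flip('g') + 'f'
flip('g') = 'g'  (base case)
Concatenating: 'g' + 'f' + 'v' + 'v' = 'gfvv'

gfvv


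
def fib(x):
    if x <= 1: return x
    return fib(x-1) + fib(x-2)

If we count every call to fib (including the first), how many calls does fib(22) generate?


Let C(n) = total calls for fib(n)
C(0) = 1, C(1) = 1
C(2) = 1 + C(1) + C(0) = 1 + 1 + 1 = 3
C(3) = 1 + C(2) + C(1) = 1 + 3 + 1 = 5
C(4) = 1 + C(3) + C(2) = 1 + 5 + 3 = 9
C(5) = 1 + C(4) + C(3) = 1 + 9 + 5 = 15
C(6) = 1 + C(5) + C(4) = 1 + 15 + 9 = 25
C(7) = 1 + C(6) + C(5) = 1 + 25 + 15 = 41
C(8) = 1 + C(7) + C(6) = 1 + 41 + 25 = 67
C(9) = 1 + C(8) + C(7) = 1 + 67 + 41 = 109
C(10) = 1 + C(9) + C(8) = 1 + 109 + 67 = 177
C(11) = 1 + C(10) + C(9) = 1 + 177 + 109 = 287
C(12) = 1 + C(11) + C(10) = 1 + 287 + 177 = 465
C(13) = 1 + C(12) + C(11) = 1 + 465 + 287 = 753
C(14) = 1 + C(13) + C(12) = 1 + 753 + 465 = 1219
C(15) = 1 + C(14) + C(13) = 1 + 1219 + 753 = 1973
C(16) = 1 + C(15) + C(14) = 1 + 1973 + 1219 = 3193
C(17) = 1 + C(16) + C(15) = 1 + 3193 + 1973 = 5167
C(18) = 1 + C(17) + C(16) = 1 + 5167 + 3193 = 8361
C(19) = 1 + C(18) + C(17) = 1 + 8361 + 5167 = 13529
C(20) = 1 + C(19) + C(18) = 1 + 13529 + 8361 = 21891
C(21) = 1 + C(20) + C(19) = 1 + 21891 + 13529 = 35421
C(22) = 1 + C(21) + C(20) = 1 + 35421 + 21891 = 57313

57313


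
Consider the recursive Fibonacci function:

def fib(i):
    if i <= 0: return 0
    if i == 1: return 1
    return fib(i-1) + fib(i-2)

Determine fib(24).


Computing fib(24) bottom-up:
fib(0) = 0
fib(1) = 1
fib(2) = fib(1) + fib(0) = 1 + 0 = 1
fib(3) = fib(2) + fib(1) = 1 + 1 = 2
fib(4) = fib(3) + fib(2) = 2 + 1 = 3
fib(5) = fib(4) + fib(3) = 3 + 2 = 5
fib(6) = fib(5) + fib(4) = 5 + 3 = 8
fib(7) = fib(6) + fib(5) = 8 + 5 = 13
fib(8) = fib(7) + fib(6) = 13 + 8 = 21
fib(9) = fib(8) + fib(7) = 21 + 13 = 34
fib(10) = fib(9) + fib(8) = 34 + 21 = 55
fib(11) = fib(10) + fib(9) = 55 + 34 = 89
fib(12) = fib(11) + fib(10) = 89 + 55 = 144
fib(13) = fib(12) + fib(11) = 144 + 89 = 233
fib(14) = fib(13) + fib(12) = 233 + 144 = 377
fib(15) = fib(14) + fib(13) = 377 + 233 = 610
fib(16) = fib(15) + fib(14) = 610 + 377 = 987
fib(17) = fib(16) + fib(15) = 987 + 610 = 1597
fib(18) = fib(17) + fib(16) = 1597 + 987 = 2584
fib(19) = fib(18) + fib(17) = 2584 + 1597 = 4181
fib(20) = fib(19) + fib(18) = 4181 + 2584 = 6765
fib(21) = fib(20) + fib(19) = 6765 + 4181 = 10946
fib(22) = fib(21) + fib(20) = 10946 + 6765 = 17711
fib(23) = fib(22) + fib(21) = 17711 + 10946 = 28657
fib(24) = fib(23) + fib(22) = 28657 + 17711 = 46368

46368


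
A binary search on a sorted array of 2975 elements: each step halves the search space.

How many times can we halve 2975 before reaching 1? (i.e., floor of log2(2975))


2975 / 2 = 1487
1487 / 2 = 743
743 / 2 = 371
371 / 2 = 185
185 / 2 = 92
92 / 2 = 46
46 / 2 = 23
23 / 2 = 11
11 / 2 = 5
5 / 2 = 2
2 / 2 = 1
Reached 1 after 11 halvings

11


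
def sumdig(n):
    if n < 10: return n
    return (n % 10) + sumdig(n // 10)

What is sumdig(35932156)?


sumdig(35932156) = 6 + sumdig(3593215)
sumdig(3593215) = 5 + sumdig(359321)
sumdig(359321) = 1 + sumdig(35932)
sumdig(35932) = 2 + sumdig(3593)
sumdig(3593) = 3 + sumdig(359)
sumdig(359) = 9 + sumdig(35)
sumdig(35) = 5 + sumdig(3)
sumdig(3) = 3  (base case)
Total: 6 + 5 + 1 + 2 + 3 + 9 + 5 + 3 = 34

34


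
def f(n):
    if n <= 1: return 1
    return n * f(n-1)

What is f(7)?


f(7)
= 7 * f(6)
= 7 * 6 * f(5)
= 7 * 6 * 5 * f(4)
= 7 * 6 * 5 * 4 * f(3)
= 7 * 6 * 5 * 4 * 3 * f(2)
= 7 * 6 * 5 * 4 * 3 * 2 * f(1)
= 7 * 6 * 5 * 4 * 3 * 2 * 1
= 5040

5040


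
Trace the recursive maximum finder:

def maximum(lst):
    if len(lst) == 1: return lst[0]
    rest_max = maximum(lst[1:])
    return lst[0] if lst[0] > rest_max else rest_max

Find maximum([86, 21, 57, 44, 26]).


maximum([86, 21, 57, 44, 26]): compare 86 with maximum([21, 57, 44, 26])
maximum([21, 57, 44, 26]): compare 21 with maximum([57, 44, 26])
maximum([57, 44, 26]): compare 57 with maximum([44, 26])
maximum([44, 26]): compare 44 with maximum([26])
maximum([26]) = 26  (base case)
Compare 44 with 26 -> 44
Compare 57 with 44 -> 57
Compare 21 with 57 -> 57
Compare 86 with 57 -> 86

86


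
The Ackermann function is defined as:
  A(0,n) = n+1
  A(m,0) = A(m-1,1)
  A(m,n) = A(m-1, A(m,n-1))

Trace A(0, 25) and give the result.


A(0, 25) = 26
Result: A(0, 25) = 26

26


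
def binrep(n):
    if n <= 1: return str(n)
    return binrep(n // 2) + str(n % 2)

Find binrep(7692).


binrep(7692) = binrep(3846) + '0'
binrep(3846) = binrep(1923) + '0'
binrep(1923) = binrep(961) + '1'
binrep(961) = binrep(480) + '1'
binrep(480) = binrep(240) + '0'
binrep(240) = binrep(120) + '0'
binrep(120) = binrep(60) + '0'
binrep(60) = binrep(30) + '0'
binrep(30) = binrep(15) + '0'
binrep(15) = binrep(7) + '1'
binrep(7) = binrep(3) + '1'
binrep(3) = binrep(1) + '1'
binrep(1) = '1'  (base case)
Concatenating: '1' + '1' + '1' + '1' + '0' + '0' + '0' + '0' + '0' + '1' + '1' + '0' + '0' = '1111000001100'

1111000001100


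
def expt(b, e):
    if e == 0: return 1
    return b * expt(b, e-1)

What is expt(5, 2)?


expt(5, 2)
= 5 * expt(5, 1)
= 5 * 5 * expt(5, 0)
= 5 * 5 * 1
= 25

25


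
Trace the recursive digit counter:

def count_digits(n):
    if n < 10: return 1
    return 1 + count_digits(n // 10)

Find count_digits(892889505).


count_digits(892889505) = 1 + count_digits(89288950)
count_digits(89288950) = 1 + count_digits(8928895)
count_digits(8928895) = 1 + count_digits(892889)
count_digits(892889) = 1 + count_digits(89288)
count_digits(89288) = 1 + count_digits(8928)
count_digits(8928) = 1 + count_digits(892)
count_digits(892) = 1 + count_digits(89)
count_digits(89) = 1 + count_digits(8)
count_digits(8) = 1  (base case: 8 < 10)
Unwinding: 1 + 1 + 1 + 1 + 1 + 1 + 1 + 1 + 1 = 9

9


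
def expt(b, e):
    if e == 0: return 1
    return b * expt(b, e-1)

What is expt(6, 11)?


expt(6, 11)
= 6 * expt(6, 10)
= 6 * 6 * expt(6, 9)
= 6 * 6 * 6 * expt(6, 8)
= 6 * 6 * 6 * 6 * expt(6, 7)
= 6 * 6 * 6 * 6 * 6 * expt(6, 6)
= 6 * 6 * 6 * 6 * 6 * 6 * expt(6, 5)
= 6 * 6 * 6 * 6 * 6 * 6 * 6 * expt(6, 4)
= 6 * 6 * 6 * 6 * 6 * 6 * 6 * 6 * expt(6, 3)
= 6 * 6 * 6 * 6 * 6 * 6 * 6 * 6 * 6 * expt(6, 2)
= 6 * 6 * 6 * 6 * 6 * 6 * 6 * 6 * 6 * 6 * expt(6, 1)
= 6 * 6 * 6 * 6 * 6 * 6 * 6 * 6 * 6 * 6 * 6 * expt(6, 0)
= 6 * 6 * 6 * 6 * 6 * 6 * 6 * 6 * 6 * 6 * 6 * 1
= 362797056

362797056


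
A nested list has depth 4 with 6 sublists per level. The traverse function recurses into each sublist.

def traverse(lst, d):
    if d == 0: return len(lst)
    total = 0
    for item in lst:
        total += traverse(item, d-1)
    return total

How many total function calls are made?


At depth 0 (root): 1 call
At depth 1: each of 1 parents calls traverse on 6 children = 6 calls
At depth 2: each of 6 parents calls traverse on 6 children = 36 calls
At depth 3: each of 36 parents calls traverse on 6 children = 216 calls
At depth 4: each of 216 parents calls traverse on 6 children = 1296 calls
Total: 1 + 6 + 36 + 216 + 1296 = 1555

1555


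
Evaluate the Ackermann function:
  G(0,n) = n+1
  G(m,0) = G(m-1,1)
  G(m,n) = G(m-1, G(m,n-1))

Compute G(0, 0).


G(0, 0) = 1
Result: G(0, 0) = 1

1


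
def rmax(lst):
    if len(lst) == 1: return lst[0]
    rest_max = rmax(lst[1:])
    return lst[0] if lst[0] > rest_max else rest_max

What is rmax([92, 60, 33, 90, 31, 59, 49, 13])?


rmax([92, 60, 33, 90, 31, 59, 49, 13]): compare 92 with rmax([60, 33, 90, 31, 59, 49, 13])
rmax([60, 33, 90, 31, 59, 49, 13]): compare 60 with rmax([33, 90, 31, 59, 49, 13])
rmax([33, 90, 31, 59, 49, 13]): compare 33 with rmax([90, 31, 59, 49, 13])
rmax([90, 31, 59, 49, 13]): compare 90 with rmax([31, 59, 49, 13])
rmax([31, 59, 49, 13]): compare 31 with rmax([59, 49, 13])
rmax([59, 49, 13]): compare 59 with rmax([49, 13])
rmax([49, 13]): compare 49 with rmax([13])
rmax([13]) = 13  (base case)
Compare 49 with 13 -> 49
Compare 59 with 49 -> 59
Compare 31 with 59 -> 59
Compare 90 with 59 -> 90
Compare 33 with 90 -> 90
Compare 60 with 90 -> 90
Compare 92 with 90 -> 92

92
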